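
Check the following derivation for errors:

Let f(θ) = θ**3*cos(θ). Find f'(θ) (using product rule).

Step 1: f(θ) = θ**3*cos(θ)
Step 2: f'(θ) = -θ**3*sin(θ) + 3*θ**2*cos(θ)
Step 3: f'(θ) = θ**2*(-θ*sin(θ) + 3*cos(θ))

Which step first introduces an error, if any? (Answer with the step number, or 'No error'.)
No error

All steps in this derivation are correct.
The final answer f'(θ) = θ**2*(-θ*sin(θ) + 3*cos(θ)) is valid.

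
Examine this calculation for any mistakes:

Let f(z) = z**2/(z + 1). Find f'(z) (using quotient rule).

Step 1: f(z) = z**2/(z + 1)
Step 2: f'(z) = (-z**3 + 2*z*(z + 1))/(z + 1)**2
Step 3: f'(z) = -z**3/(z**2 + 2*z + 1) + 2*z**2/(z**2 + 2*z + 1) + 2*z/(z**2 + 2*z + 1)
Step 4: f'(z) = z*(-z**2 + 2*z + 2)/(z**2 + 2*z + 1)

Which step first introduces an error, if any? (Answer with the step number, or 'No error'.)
Step 2

Step 2 is incorrect due to a wrong exponent.
The step shows: (-z**3 + 2*z*(z + 1))/(z + 1)**2
The correct value should be: (-z**2 + 2*z*(z + 1))/(z + 1)**2

Explanation: The exponent 2 on z was incorrectly written as 3: the term (-z**2 + 2*z*(z + 1))/(z + 1)**2 was incorrectly written as (-z**3 + 2*z*(z + 1))/(z + 1)**2
The later steps are derived from this incorrect expression, so the error originates in Step 2.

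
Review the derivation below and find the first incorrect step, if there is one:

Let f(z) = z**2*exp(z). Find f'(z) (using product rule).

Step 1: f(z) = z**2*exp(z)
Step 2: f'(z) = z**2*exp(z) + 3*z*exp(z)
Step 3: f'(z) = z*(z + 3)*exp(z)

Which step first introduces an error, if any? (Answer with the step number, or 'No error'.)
Step 2

Step 2 is incorrect due to a wrong coefficient.
The step shows: z**2*exp(z) + 3*z*exp(z)
The correct value should be: z**2*exp(z) + 2*z*exp(z)

Explanation: The coefficient 2 was incorrectly written as 3: the term 2*z*exp(z) was incorrectly written as 3*z*exp(z)
The later steps are derived from this incorrect expression, so the error originates in Step 2.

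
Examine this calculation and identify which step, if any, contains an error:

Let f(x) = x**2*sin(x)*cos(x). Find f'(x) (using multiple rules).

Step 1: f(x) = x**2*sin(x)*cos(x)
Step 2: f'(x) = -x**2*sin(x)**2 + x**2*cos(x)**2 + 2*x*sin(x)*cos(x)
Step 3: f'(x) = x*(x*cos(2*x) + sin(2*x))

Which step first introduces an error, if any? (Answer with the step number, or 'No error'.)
No error

All steps in this derivation are correct.
The final answer f'(x) = x*(x*cos(2*x) + sin(2*x)) is valid.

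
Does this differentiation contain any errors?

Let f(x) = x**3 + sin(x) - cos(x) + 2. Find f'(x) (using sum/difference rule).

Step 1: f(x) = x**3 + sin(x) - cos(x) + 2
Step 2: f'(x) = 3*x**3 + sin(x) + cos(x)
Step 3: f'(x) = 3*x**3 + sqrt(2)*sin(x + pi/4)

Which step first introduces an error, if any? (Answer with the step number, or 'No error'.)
Step 2

Step 2 is incorrect due to a wrong exponent.
The step shows: 3*x**3 + sin(x) + cos(x)
The correct value should be: 3*x**2 + sin(x) + cos(x)

Explanation: The exponent 2 on x was incorrectly written as 3: the term 3*x**2 was incorrectly written as 3*x**3
The later steps are derived from this incorrect expression, so the error originates in Step 2.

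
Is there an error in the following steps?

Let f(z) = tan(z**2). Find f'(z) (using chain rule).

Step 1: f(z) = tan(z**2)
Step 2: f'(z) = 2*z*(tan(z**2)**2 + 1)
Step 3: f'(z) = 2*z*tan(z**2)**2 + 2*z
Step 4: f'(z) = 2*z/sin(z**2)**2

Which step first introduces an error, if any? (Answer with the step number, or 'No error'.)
Step 4

Step 4 is incorrect due to a wrong trig function.
The step shows: 2*z/sin(z**2)**2
The correct value should be: 2*z/cos(z**2)**2

Explanation: cos(z**2) was incorrectly written as sin(z**2): the term 2*z/cos(z**2)**2 was incorrectly written as 2*z/sin(z**2)**2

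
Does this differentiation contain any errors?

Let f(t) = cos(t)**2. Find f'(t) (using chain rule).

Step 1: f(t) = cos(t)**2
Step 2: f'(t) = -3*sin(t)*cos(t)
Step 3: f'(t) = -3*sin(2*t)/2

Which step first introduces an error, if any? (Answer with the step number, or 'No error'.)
Step 2

Step 2 is incorrect due to a wrong coefficient.
The step shows: -3*sin(t)*cos(t)
The correct value should be: -2*sin(t)*cos(t)

Explanation: The coefficient -2 was incorrectly written as -3: the term -2*sin(t)*cos(t) was incorrectly written as -3*sin(t)*cos(t)
The later steps are derived from this incorrect expression, so the error originates in Step 2.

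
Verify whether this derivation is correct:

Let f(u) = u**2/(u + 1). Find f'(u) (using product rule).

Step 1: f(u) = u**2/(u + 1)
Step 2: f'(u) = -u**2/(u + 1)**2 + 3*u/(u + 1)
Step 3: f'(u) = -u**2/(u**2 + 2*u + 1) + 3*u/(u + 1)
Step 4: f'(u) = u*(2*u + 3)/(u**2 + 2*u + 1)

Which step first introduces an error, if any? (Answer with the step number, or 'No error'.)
Step 2

Step 2 is incorrect due to a wrong coefficient.
The step shows: -u**2/(u + 1)**2 + 3*u/(u + 1)
The correct value should be: -u**2/(u + 1)**2 + 2*u/(u + 1)

Explanation: The coefficient 2 was incorrectly written as 3: the term 2*u/(u + 1) was incorrectly written as 3*u/(u + 1)
The later steps are derived from this incorrect expression, so the error originates in Step 2.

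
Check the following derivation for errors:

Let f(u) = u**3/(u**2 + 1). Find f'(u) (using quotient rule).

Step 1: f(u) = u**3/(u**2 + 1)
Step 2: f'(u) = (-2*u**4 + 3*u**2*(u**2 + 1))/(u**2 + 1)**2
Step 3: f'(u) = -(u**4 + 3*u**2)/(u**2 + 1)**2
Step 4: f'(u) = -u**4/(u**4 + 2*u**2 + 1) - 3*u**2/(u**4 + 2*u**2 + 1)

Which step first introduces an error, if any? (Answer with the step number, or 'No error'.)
Step 3

Step 3 is incorrect due to a sign flip.
The step shows: -(u**4 + 3*u**2)/(u**2 + 1)**2
The correct value should be: (u**4 + 3*u**2)/(u**2 + 1)**2

Explanation: The sign of the whole expression was flipped: the term (u**4 + 3*u**2)/(u**2 + 1)**2 was incorrectly written as -(u**4 + 3*u**2)/(u**2 + 1)**2
The later steps are derived from this incorrect expression, so the error originates in Step 3.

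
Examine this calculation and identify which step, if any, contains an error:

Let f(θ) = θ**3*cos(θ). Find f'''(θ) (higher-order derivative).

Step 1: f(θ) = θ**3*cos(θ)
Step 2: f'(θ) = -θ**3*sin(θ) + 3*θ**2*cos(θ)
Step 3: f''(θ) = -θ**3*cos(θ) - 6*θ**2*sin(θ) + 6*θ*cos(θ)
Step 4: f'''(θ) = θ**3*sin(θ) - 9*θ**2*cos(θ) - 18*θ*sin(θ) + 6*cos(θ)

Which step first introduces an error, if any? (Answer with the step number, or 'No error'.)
No error

All steps in this derivation are correct.
The final answer f'''(θ) = θ**3*sin(θ) - 9*θ**2*cos(θ) - 18*θ*sin(θ) + 6*cos(θ) is valid.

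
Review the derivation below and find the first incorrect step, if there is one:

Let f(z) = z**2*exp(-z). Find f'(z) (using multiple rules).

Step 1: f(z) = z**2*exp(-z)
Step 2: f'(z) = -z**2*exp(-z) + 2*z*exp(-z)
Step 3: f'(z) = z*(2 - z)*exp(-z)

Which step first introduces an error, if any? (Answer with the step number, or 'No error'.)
No error

All steps in this derivation are correct.
The final answer f'(z) = z*(2 - z)*exp(-z) is valid.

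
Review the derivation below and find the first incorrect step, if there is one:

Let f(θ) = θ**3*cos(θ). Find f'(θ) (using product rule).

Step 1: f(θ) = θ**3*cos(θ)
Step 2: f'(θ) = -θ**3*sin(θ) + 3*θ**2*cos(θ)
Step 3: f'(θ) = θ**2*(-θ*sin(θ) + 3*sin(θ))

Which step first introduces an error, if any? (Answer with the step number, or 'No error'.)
Step 3

Step 3 is incorrect due to a wrong trig function.
The step shows: θ**2*(-θ*sin(θ) + 3*sin(θ))
The correct value should be: θ**2*(-θ*sin(θ) + 3*cos(θ))

Explanation: cos(θ) was incorrectly written as sin(θ): the term θ**2*(-θ*sin(θ) + 3*cos(θ)) was incorrectly written as θ**2*(-θ*sin(θ) + 3*sin(θ))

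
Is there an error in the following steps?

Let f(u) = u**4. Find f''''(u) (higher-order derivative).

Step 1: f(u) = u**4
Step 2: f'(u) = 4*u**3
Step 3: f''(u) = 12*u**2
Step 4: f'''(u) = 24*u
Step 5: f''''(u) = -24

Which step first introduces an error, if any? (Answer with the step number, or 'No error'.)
Step 5

Step 5 is incorrect due to a sign flip.
The step shows: -24
The correct value should be: 24

Explanation: The sign of the whole expression was flipped: the term 24 was incorrectly written as -24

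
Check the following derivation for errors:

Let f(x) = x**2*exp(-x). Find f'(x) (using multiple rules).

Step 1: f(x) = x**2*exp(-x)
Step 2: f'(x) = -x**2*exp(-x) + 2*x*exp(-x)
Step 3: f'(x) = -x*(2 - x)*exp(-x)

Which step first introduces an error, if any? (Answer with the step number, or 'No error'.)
Step 3

Step 3 is incorrect due to a sign flip.
The step shows: -x*(2 - x)*exp(-x)
The correct value should be: x*(2 - x)*exp(-x)

Explanation: The sign of the whole expression was flipped: the term x*(2 - x)*exp(-x) was incorrectly written as -x*(2 - x)*exp(-x)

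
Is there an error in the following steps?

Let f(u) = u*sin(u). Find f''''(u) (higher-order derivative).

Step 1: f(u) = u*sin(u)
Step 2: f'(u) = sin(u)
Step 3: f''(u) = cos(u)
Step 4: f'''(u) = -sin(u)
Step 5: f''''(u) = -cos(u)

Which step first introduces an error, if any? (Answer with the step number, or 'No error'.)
Step 2

Step 2 is incorrect due to a dropped term.
The step shows: sin(u)
The correct value should be: u*cos(u) + sin(u)

Explanation: A term was dropped: the term u*cos(u) was incorrectly omitted
The later steps are derived from this incorrect expression, so the error originates in Step 2.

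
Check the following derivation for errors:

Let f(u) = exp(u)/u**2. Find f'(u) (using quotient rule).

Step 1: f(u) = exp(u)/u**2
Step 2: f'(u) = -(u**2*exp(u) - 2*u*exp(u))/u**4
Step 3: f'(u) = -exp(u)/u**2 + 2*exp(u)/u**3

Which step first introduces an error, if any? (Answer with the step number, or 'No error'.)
Step 2

Step 2 is incorrect due to a sign flip.
The step shows: -(u**2*exp(u) - 2*u*exp(u))/u**4
The correct value should be: (u**2*exp(u) - 2*u*exp(u))/u**4

Explanation: The sign of the whole expression was flipped: the term (u**2*exp(u) - 2*u*exp(u))/u**4 was incorrectly written as -(u**2*exp(u) - 2*u*exp(u))/u**4
The later steps are derived from this incorrect expression, so the error originates in Step 2.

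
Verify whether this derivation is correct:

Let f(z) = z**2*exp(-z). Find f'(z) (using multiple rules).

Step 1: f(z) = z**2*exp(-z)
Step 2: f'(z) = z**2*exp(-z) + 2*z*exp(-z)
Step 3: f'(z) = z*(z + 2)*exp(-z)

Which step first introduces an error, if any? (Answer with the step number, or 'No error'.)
Step 2

Step 2 is incorrect due to a sign flip.
The step shows: z**2*exp(-z) + 2*z*exp(-z)
The correct value should be: -z**2*exp(-z) + 2*z*exp(-z)

Explanation: The sign of one term was flipped: the term -z**2*exp(-z) was incorrectly written as z**2*exp(-z)
The later steps are derived from this incorrect expression, so the error originates in Step 2.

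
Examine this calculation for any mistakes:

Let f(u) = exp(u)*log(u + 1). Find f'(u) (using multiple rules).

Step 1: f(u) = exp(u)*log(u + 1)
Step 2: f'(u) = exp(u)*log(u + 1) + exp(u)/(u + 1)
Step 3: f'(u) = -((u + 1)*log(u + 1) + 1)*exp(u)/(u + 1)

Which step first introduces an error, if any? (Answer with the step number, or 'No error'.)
Step 3

Step 3 is incorrect due to a sign flip.
The step shows: -((u + 1)*log(u + 1) + 1)*exp(u)/(u + 1)
The correct value should be: ((u + 1)*log(u + 1) + 1)*exp(u)/(u + 1)

Explanation: The sign of the whole expression was flipped: the term ((u + 1)*log(u + 1) + 1)*exp(u)/(u + 1) was incorrectly written as -((u + 1)*log(u + 1) + 1)*exp(u)/(u + 1)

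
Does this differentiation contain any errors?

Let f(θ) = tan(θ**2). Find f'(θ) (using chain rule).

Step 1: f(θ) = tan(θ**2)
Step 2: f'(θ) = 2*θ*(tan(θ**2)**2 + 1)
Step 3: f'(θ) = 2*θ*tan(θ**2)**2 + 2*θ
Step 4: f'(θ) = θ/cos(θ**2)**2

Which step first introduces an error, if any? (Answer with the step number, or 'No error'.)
Step 4

Step 4 is incorrect due to a wrong coefficient.
The step shows: θ/cos(θ**2)**2
The correct value should be: 2*θ/cos(θ**2)**2

Explanation: The coefficient 2 was incorrectly written as 1: the term 2*θ/cos(θ**2)**2 was incorrectly written as θ/cos(θ**2)**2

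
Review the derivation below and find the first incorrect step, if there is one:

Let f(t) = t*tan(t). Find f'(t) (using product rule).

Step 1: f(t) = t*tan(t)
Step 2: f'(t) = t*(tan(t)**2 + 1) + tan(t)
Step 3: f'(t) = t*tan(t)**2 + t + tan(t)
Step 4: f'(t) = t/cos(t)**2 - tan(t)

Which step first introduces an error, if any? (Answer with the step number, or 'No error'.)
Step 4

Step 4 is incorrect due to a sign flip.
The step shows: t/cos(t)**2 - tan(t)
The correct value should be: t/cos(t)**2 + tan(t)

Explanation: The sign of one term was flipped: the term tan(t) was incorrectly written as -tan(t)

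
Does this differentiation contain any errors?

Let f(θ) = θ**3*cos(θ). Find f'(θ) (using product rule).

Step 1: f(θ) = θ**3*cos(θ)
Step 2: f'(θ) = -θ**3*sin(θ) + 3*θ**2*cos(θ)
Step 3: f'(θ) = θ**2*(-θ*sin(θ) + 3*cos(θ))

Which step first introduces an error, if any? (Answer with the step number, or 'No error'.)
No error

All steps in this derivation are correct.
The final answer f'(θ) = θ**2*(-θ*sin(θ) + 3*cos(θ)) is valid.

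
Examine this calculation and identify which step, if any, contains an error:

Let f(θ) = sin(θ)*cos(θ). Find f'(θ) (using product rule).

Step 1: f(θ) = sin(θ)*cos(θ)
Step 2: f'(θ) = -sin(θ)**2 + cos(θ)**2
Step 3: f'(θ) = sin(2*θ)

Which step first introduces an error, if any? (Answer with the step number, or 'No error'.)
Step 3

Step 3 is incorrect due to a wrong trig function.
The step shows: sin(2*θ)
The correct value should be: cos(2*θ)

Explanation: cos(2*θ) was incorrectly written as sin(2*θ): the term cos(2*θ) was incorrectly written as sin(2*θ)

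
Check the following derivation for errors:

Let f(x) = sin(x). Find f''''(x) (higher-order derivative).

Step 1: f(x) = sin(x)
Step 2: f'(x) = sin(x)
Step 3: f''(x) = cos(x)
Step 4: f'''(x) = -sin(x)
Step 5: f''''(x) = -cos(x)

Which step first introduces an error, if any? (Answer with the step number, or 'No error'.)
Step 2

Step 2 is incorrect due to a wrong trig function.
The step shows: sin(x)
The correct value should be: cos(x)

Explanation: cos(x) was incorrectly written as sin(x): the term cos(x) was incorrectly written as sin(x)
The later steps are derived from this incorrect expression, so the error originates in Step 2.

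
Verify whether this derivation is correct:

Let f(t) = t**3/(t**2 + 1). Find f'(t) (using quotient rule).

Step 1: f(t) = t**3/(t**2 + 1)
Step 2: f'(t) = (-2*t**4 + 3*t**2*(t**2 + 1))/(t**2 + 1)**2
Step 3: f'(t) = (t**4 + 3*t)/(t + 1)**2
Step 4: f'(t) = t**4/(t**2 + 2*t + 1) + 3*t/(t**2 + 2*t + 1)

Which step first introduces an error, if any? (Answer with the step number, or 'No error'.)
Step 3

Step 3 is incorrect due to a wrong exponent.
The step shows: (t**4 + 3*t)/(t + 1)**2
The correct value should be: (t**4 + 3*t**2)/(t**2 + 1)**2

Explanation: The exponent 2 on t was incorrectly written as 1: the term (t**4 + 3*t**2)/(t**2 + 1)**2 was incorrectly written as (t**4 + 3*t)/(t + 1)**2
The later steps are derived from this incorrect expression, so the error originates in Step 3.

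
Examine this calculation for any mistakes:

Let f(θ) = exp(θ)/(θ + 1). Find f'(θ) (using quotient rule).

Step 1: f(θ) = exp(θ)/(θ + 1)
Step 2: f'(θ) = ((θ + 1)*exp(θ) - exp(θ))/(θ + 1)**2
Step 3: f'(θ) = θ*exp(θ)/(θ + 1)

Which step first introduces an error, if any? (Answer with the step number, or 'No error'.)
Step 3

Step 3 is incorrect due to a wrong exponent.
The step shows: θ*exp(θ)/(θ + 1)
The correct value should be: θ*exp(θ)/(θ + 1)**2

Explanation: The exponent -2 on θ + 1 was incorrectly written as -1: the term θ*exp(θ)/(θ + 1)**2 was incorrectly written as θ*exp(θ)/(θ + 1)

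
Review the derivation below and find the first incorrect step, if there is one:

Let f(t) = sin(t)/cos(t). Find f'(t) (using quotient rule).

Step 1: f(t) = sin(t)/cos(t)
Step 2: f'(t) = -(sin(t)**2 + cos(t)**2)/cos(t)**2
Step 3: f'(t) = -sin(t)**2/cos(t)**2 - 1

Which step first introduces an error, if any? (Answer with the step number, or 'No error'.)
Step 2

Step 2 is incorrect due to a sign flip.
The step shows: -(sin(t)**2 + cos(t)**2)/cos(t)**2
The correct value should be: (sin(t)**2 + cos(t)**2)/cos(t)**2

Explanation: The sign of the whole expression was flipped: the term (sin(t)**2 + cos(t)**2)/cos(t)**2 was incorrectly written as -(sin(t)**2 + cos(t)**2)/cos(t)**2
The later steps are derived from this incorrect expression, so the error originates in Step 2.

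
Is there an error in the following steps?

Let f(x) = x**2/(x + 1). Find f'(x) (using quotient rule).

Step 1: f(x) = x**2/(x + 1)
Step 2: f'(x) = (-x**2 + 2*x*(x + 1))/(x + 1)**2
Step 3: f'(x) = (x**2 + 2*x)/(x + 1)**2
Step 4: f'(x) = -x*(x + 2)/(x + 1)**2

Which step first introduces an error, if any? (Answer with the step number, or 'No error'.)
Step 4

Step 4 is incorrect due to a sign flip.
The step shows: -x*(x + 2)/(x + 1)**2
The correct value should be: x*(x + 2)/(x + 1)**2

Explanation: The sign of the whole expression was flipped: the term x*(x + 2)/(x + 1)**2 was incorrectly written as -x*(x + 2)/(x + 1)**2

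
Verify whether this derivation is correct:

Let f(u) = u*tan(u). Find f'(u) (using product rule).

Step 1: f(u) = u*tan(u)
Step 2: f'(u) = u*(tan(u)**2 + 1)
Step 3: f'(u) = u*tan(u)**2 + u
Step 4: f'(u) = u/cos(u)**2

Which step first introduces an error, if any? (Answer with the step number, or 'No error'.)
Step 2

Step 2 is incorrect due to a dropped term.
The step shows: u*(tan(u)**2 + 1)
The correct value should be: u*(tan(u)**2 + 1) + tan(u)

Explanation: A term was dropped: the term tan(u) was incorrectly omitted
The later steps are derived from this incorrect expression, so the error originates in Step 2.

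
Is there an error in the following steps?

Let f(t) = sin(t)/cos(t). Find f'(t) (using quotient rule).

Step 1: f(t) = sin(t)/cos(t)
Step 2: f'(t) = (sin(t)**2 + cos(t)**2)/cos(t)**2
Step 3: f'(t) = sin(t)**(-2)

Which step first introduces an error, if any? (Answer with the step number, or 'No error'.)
Step 3

Step 3 is incorrect due to a wrong trig function.
The step shows: sin(t)**(-2)
The correct value should be: cos(t)**(-2)

Explanation: cos(t) was incorrectly written as sin(t): the term cos(t)**(-2) was incorrectly written as sin(t)**(-2)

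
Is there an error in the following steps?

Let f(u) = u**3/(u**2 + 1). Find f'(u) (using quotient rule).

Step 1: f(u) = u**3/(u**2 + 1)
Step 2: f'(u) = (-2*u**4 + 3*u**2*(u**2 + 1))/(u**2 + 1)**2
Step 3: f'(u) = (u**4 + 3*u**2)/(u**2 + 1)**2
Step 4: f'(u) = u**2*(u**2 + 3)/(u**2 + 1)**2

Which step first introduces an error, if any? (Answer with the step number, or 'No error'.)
No error

All steps in this derivation are correct.
The final answer f'(u) = u**2*(u**2 + 3)/(u**2 + 1)**2 is valid.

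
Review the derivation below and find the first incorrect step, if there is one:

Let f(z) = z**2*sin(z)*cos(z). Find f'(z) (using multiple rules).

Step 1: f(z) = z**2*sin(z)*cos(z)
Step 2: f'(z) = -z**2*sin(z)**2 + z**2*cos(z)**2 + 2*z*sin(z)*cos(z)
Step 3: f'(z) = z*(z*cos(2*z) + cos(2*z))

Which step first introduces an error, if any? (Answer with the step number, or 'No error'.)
Step 3

Step 3 is incorrect due to a wrong trig function.
The step shows: z*(z*cos(2*z) + cos(2*z))
The correct value should be: z*(z*cos(2*z) + sin(2*z))

Explanation: sin(2*z) was incorrectly written as cos(2*z): the term z*(z*cos(2*z) + sin(2*z)) was incorrectly written as z*(z*cos(2*z) + cos(2*z))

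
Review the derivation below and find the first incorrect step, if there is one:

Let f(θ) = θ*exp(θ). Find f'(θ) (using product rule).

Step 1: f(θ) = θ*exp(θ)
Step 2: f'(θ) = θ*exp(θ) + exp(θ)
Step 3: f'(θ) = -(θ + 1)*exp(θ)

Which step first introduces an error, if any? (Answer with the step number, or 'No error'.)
Step 3

Step 3 is incorrect due to a sign flip.
The step shows: -(θ + 1)*exp(θ)
The correct value should be: (θ + 1)*exp(θ)

Explanation: The sign of the whole expression was flipped: the term (θ + 1)*exp(θ) was incorrectly written as -(θ + 1)*exp(θ)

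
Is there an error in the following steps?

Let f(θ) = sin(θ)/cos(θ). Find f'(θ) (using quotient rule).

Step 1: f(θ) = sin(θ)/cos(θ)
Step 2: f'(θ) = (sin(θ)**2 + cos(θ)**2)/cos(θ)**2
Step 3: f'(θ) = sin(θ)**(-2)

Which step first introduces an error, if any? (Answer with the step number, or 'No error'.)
Step 3

Step 3 is incorrect due to a wrong trig function.
The step shows: sin(θ)**(-2)
The correct value should be: cos(θ)**(-2)

Explanation: cos(θ) was incorrectly written as sin(θ): the term cos(θ)**(-2) was incorrectly written as sin(θ)**(-2)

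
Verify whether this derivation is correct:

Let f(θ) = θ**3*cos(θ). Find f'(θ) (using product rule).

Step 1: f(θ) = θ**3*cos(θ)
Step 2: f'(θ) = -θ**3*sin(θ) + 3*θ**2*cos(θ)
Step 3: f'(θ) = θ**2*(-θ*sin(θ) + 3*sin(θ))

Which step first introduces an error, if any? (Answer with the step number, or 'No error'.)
Step 3

Step 3 is incorrect due to a wrong trig function.
The step shows: θ**2*(-θ*sin(θ) + 3*sin(θ))
The correct value should be: θ**2*(-θ*sin(θ) + 3*cos(θ))

Explanation: cos(θ) was incorrectly written as sin(θ): the term θ**2*(-θ*sin(θ) + 3*cos(θ)) was incorrectly written as θ**2*(-θ*sin(θ) + 3*sin(θ))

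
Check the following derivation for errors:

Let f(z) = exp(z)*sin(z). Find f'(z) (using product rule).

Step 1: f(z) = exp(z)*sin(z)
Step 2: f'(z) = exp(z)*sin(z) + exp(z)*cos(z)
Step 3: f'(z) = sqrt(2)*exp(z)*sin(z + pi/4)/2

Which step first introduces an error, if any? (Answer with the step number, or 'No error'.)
Step 3

Step 3 is incorrect due to a wrong exponent.
The step shows: sqrt(2)*exp(z)*sin(z + pi/4)/2
The correct value should be: sqrt(2)*exp(z)*sin(z + pi/4)

Explanation: The exponent 1/2 on 2 was incorrectly written as -1/2: the term sqrt(2)*exp(z)*sin(z + pi/4) was incorrectly written as sqrt(2)*exp(z)*sin(z + pi/4)/2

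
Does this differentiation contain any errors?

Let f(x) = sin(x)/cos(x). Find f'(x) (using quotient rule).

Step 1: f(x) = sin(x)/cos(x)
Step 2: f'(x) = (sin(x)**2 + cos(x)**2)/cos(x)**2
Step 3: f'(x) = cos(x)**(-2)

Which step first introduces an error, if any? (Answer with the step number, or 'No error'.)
No error

All steps in this derivation are correct.
The final answer f'(x) = cos(x)**(-2) is valid.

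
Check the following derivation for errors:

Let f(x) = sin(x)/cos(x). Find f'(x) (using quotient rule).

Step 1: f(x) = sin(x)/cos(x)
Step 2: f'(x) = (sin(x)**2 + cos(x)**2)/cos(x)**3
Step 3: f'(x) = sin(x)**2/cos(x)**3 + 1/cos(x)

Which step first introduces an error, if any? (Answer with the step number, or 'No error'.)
Step 2

Step 2 is incorrect due to a wrong exponent.
The step shows: (sin(x)**2 + cos(x)**2)/cos(x)**3
The correct value should be: (sin(x)**2 + cos(x)**2)/cos(x)**2

Explanation: The exponent -2 on cos(x) was incorrectly written as -3: the term (sin(x)**2 + cos(x)**2)/cos(x)**2 was incorrectly written as (sin(x)**2 + cos(x)**2)/cos(x)**3
The later steps are derived from this incorrect expression, so the error originates in Step 2.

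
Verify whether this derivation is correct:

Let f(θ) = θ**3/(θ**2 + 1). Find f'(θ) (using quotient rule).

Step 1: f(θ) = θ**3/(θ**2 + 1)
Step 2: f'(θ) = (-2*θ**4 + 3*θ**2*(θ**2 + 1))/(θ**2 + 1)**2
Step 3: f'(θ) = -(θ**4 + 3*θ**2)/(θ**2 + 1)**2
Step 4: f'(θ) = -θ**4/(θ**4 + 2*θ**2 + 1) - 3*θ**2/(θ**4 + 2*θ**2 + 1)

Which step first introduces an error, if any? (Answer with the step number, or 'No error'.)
Step 3

Step 3 is incorrect due to a sign flip.
The step shows: -(θ**4 + 3*θ**2)/(θ**2 + 1)**2
The correct value should be: (θ**4 + 3*θ**2)/(θ**2 + 1)**2

Explanation: The sign of the whole expression was flipped: the term (θ**4 + 3*θ**2)/(θ**2 + 1)**2 was incorrectly written as -(θ**4 + 3*θ**2)/(θ**2 + 1)**2
The later steps are derived from this incorrect expression, so the error originates in Step 3.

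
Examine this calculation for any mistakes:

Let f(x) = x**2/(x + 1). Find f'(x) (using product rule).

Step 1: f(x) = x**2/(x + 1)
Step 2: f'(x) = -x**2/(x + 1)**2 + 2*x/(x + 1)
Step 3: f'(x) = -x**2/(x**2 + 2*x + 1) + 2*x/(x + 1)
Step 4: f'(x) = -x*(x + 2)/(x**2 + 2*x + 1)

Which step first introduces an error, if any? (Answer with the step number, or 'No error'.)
Step 4

Step 4 is incorrect due to a sign flip.
The step shows: -x*(x + 2)/(x**2 + 2*x + 1)
The correct value should be: x*(x + 2)/(x**2 + 2*x + 1)

Explanation: The sign of the whole expression was flipped: the term x*(x + 2)/(x**2 + 2*x + 1) was incorrectly written as -x*(x + 2)/(x**2 + 2*x + 1)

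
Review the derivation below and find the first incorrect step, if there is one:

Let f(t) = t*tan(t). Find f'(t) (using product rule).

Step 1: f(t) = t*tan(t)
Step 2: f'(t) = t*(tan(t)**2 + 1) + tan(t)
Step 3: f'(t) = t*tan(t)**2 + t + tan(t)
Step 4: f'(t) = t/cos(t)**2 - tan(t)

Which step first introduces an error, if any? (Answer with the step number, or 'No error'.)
Step 4

Step 4 is incorrect due to a sign flip.
The step shows: t/cos(t)**2 - tan(t)
The correct value should be: t/cos(t)**2 + tan(t)

Explanation: The sign of one term was flipped: the term tan(t) was incorrectly written as -tan(t)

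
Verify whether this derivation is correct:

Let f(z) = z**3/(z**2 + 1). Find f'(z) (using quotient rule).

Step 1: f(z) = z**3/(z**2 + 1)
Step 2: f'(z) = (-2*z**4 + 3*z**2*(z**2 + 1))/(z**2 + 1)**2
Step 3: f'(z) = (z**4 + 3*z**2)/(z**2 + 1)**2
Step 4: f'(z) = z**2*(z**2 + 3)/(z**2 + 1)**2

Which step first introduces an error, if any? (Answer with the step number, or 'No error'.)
No error

All steps in this derivation are correct.
The final answer f'(z) = z**2*(z**2 + 3)/(z**2 + 1)**2 is valid.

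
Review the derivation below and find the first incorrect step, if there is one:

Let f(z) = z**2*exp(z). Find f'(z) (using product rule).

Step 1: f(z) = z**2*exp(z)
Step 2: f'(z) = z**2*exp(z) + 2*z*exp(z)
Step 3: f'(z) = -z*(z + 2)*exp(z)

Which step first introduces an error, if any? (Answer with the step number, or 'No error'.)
Step 3

Step 3 is incorrect due to a sign flip.
The step shows: -z*(z + 2)*exp(z)
The correct value should be: z*(z + 2)*exp(z)

Explanation: The sign of the whole expression was flipped: the term z*(z + 2)*exp(z) was incorrectly written as -z*(z + 2)*exp(z)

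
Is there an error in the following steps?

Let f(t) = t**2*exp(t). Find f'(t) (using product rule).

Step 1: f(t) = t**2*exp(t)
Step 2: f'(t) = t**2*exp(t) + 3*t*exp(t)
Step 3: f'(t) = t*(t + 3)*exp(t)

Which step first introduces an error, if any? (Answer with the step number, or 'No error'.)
Step 2

Step 2 is incorrect due to a wrong coefficient.
The step shows: t**2*exp(t) + 3*t*exp(t)
The correct value should be: t**2*exp(t) + 2*t*exp(t)

Explanation: The coefficient 2 was incorrectly written as 3: the term 2*t*exp(t) was incorrectly written as 3*t*exp(t)
The later steps are derived from this incorrect expression, so the error originates in Step 2.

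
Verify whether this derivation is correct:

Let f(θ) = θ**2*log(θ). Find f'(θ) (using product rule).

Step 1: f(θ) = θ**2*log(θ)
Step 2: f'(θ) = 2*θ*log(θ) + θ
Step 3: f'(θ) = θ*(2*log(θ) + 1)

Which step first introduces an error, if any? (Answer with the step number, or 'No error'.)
No error

All steps in this derivation are correct.
The final answer f'(θ) = θ*(2*log(θ) + 1) is valid.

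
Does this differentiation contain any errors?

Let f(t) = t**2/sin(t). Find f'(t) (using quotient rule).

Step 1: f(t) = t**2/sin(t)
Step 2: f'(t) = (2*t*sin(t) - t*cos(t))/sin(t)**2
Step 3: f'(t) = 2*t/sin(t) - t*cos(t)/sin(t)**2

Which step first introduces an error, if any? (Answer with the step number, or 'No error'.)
Step 2

Step 2 is incorrect due to a wrong exponent.
The step shows: (2*t*sin(t) - t*cos(t))/sin(t)**2
The correct value should be: (-t**2*cos(t) + 2*t*sin(t))/sin(t)**2

Explanation: The exponent 2 on t was incorrectly written as 1: the term (-t**2*cos(t) + 2*t*sin(t))/sin(t)**2 was incorrectly written as (2*t*sin(t) - t*cos(t))/sin(t)**2
The later steps are derived from this incorrect expression, so the error originates in Step 2.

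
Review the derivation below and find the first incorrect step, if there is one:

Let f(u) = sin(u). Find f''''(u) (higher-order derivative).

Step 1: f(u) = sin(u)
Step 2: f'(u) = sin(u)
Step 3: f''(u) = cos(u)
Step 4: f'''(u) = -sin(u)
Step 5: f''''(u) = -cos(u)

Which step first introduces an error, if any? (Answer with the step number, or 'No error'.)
Step 2

Step 2 is incorrect due to a wrong trig function.
The step shows: sin(u)
The correct value should be: cos(u)

Explanation: cos(u) was incorrectly written as sin(u): the term cos(u) was incorrectly written as sin(u)
The later steps are derived from this incorrect expression, so the error originates in Step 2.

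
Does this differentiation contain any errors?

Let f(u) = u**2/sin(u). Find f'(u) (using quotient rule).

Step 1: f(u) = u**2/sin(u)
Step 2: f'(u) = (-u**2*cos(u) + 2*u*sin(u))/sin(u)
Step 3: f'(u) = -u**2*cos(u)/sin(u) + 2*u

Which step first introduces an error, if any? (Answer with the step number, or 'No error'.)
Step 2

Step 2 is incorrect due to a wrong exponent.
The step shows: (-u**2*cos(u) + 2*u*sin(u))/sin(u)
The correct value should be: (-u**2*cos(u) + 2*u*sin(u))/sin(u)**2

Explanation: The exponent -2 on sin(u) was incorrectly written as -1: the term (-u**2*cos(u) + 2*u*sin(u))/sin(u)**2 was incorrectly written as (-u**2*cos(u) + 2*u*sin(u))/sin(u)
The later steps are derived from this incorrect expression, so the error originates in Step 2.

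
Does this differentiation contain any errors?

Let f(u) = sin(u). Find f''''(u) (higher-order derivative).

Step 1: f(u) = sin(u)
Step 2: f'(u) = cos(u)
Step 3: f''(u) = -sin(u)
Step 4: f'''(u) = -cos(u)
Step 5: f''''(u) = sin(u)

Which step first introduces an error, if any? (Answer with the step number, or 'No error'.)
No error

All steps in this derivation are correct.
The final answer f''''(u) = sin(u) is valid.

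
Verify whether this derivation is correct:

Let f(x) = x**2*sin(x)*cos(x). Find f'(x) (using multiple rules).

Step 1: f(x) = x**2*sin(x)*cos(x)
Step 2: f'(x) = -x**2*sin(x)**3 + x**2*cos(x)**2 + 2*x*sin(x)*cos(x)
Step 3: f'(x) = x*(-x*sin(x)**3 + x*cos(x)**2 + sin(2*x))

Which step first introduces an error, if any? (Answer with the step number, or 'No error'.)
Step 2

Step 2 is incorrect due to a wrong exponent.
The step shows: -x**2*sin(x)**3 + x**2*cos(x)**2 + 2*x*sin(x)*cos(x)
The correct value should be: -x**2*sin(x)**2 + x**2*cos(x)**2 + 2*x*sin(x)*cos(x)

Explanation: The exponent 2 on sin(x) was incorrectly written as 3: the term -x**2*sin(x)**2 was incorrectly written as -x**2*sin(x)**3
The later steps are derived from this incorrect expression, so the error originates in Step 2.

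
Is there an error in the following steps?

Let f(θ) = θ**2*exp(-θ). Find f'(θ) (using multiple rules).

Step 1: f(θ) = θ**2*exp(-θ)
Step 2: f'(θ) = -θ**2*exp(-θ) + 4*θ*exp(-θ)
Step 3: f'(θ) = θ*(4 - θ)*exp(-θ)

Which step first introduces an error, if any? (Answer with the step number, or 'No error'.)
Step 2

Step 2 is incorrect due to a wrong coefficient.
The step shows: -θ**2*exp(-θ) + 4*θ*exp(-θ)
The correct value should be: -θ**2*exp(-θ) + 2*θ*exp(-θ)

Explanation: The coefficient 2 was incorrectly written as 4: the term 2*θ*exp(-θ) was incorrectly written as 4*θ*exp(-θ)
The later steps are derived from this incorrect expression, so the error originates in Step 2.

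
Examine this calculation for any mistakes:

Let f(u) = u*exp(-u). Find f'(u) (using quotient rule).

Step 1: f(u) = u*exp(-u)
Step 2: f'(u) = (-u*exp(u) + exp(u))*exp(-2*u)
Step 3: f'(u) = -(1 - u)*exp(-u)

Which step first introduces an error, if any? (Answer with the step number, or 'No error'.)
Step 3

Step 3 is incorrect due to a sign flip.
The step shows: -(1 - u)*exp(-u)
The correct value should be: (1 - u)*exp(-u)

Explanation: The sign of the whole expression was flipped: the term (1 - u)*exp(-u) was incorrectly written as -(1 - u)*exp(-u)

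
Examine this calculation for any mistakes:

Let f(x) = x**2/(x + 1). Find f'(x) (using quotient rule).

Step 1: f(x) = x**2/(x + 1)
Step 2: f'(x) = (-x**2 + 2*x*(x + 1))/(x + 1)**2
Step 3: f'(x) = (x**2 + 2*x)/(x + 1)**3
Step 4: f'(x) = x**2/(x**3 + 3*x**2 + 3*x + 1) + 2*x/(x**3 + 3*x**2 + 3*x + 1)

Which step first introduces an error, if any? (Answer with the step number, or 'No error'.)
Step 3

Step 3 is incorrect due to a wrong exponent.
The step shows: (x**2 + 2*x)/(x + 1)**3
The correct value should be: (x**2 + 2*x)/(x + 1)**2

Explanation: The exponent -2 on x + 1 was incorrectly written as -3: the term (x**2 + 2*x)/(x + 1)**2 was incorrectly written as (x**2 + 2*x)/(x + 1)**3
The later steps are derived from this incorrect expression, so the error originates in Step 3.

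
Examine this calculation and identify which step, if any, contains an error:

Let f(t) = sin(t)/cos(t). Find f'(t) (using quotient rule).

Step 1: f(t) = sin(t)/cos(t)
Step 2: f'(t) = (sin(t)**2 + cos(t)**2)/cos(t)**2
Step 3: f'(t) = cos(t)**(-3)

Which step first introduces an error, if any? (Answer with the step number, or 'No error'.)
Step 3

Step 3 is incorrect due to a wrong exponent.
The step shows: cos(t)**(-3)
The correct value should be: cos(t)**(-2)

Explanation: The exponent -2 on cos(t) was incorrectly written as -3: the term cos(t)**(-2) was incorrectly written as cos(t)**(-3)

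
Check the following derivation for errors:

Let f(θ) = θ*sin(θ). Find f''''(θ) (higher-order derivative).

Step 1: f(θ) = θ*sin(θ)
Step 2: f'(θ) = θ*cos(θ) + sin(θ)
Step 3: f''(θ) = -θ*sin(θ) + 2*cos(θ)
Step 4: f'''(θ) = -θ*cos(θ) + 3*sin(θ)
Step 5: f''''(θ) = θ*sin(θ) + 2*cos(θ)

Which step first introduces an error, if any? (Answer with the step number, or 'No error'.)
Step 4

Step 4 is incorrect due to a sign flip.
The step shows: -θ*cos(θ) + 3*sin(θ)
The correct value should be: -θ*cos(θ) - 3*sin(θ)

Explanation: The sign of one term was flipped: the term -3*sin(θ) was incorrectly written as 3*sin(θ)
The later steps are derived from this incorrect expression, so the error originates in Step 4.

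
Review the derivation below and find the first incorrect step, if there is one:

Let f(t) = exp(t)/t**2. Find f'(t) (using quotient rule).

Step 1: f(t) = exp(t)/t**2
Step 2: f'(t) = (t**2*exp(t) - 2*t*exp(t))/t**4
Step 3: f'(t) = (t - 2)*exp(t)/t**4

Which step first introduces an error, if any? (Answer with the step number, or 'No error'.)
Step 3

Step 3 is incorrect due to a wrong exponent.
The step shows: (t - 2)*exp(t)/t**4
The correct value should be: (t - 2)*exp(t)/t**3

Explanation: The exponent -3 on t was incorrectly written as -4: the term (t - 2)*exp(t)/t**3 was incorrectly written as (t - 2)*exp(t)/t**4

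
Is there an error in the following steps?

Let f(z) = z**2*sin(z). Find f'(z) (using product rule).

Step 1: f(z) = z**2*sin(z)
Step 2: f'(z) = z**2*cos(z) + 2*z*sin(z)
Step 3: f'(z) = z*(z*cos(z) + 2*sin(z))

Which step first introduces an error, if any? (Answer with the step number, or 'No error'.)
No error

All steps in this derivation are correct.
The final answer f'(z) = z*(z*cos(z) + 2*sin(z)) is valid.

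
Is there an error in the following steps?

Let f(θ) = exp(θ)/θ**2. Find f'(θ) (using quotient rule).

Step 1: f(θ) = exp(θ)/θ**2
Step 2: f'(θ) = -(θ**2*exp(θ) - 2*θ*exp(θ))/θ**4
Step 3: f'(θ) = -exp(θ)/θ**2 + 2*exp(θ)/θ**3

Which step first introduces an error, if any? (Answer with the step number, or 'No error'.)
Step 2

Step 2 is incorrect due to a sign flip.
The step shows: -(θ**2*exp(θ) - 2*θ*exp(θ))/θ**4
The correct value should be: (θ**2*exp(θ) - 2*θ*exp(θ))/θ**4

Explanation: The sign of the whole expression was flipped: the term (θ**2*exp(θ) - 2*θ*exp(θ))/θ**4 was incorrectly written as -(θ**2*exp(θ) - 2*θ*exp(θ))/θ**4
The later steps are derived from this incorrect expression, so the error originates in Step 2.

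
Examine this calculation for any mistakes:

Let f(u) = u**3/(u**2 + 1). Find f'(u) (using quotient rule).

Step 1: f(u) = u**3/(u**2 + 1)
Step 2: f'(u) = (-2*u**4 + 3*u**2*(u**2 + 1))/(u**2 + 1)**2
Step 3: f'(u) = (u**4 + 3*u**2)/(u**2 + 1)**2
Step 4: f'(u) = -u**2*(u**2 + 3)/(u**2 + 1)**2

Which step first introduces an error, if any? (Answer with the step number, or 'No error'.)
Step 4

Step 4 is incorrect due to a sign flip.
The step shows: -u**2*(u**2 + 3)/(u**2 + 1)**2
The correct value should be: u**2*(u**2 + 3)/(u**2 + 1)**2

Explanation: The sign of the whole expression was flipped: the term u**2*(u**2 + 3)/(u**2 + 1)**2 was incorrectly written as -u**2*(u**2 + 3)/(u**2 + 1)**2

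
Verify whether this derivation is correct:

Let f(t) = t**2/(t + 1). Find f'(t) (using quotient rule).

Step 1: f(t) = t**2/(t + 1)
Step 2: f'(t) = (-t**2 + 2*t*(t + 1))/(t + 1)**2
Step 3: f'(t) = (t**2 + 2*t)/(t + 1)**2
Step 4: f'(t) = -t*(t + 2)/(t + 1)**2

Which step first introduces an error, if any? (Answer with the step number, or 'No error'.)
Step 4

Step 4 is incorrect due to a sign flip.
The step shows: -t*(t + 2)/(t + 1)**2
The correct value should be: t*(t + 2)/(t + 1)**2

Explanation: The sign of the whole expression was flipped: the term t*(t + 2)/(t + 1)**2 was incorrectly written as -t*(t + 2)/(t + 1)**2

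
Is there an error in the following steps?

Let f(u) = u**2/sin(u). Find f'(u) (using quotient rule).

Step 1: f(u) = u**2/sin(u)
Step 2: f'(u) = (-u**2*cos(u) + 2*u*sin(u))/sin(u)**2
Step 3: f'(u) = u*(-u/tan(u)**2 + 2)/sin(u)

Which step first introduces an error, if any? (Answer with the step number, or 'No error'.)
Step 3

Step 3 is incorrect due to a wrong exponent.
The step shows: u*(-u/tan(u)**2 + 2)/sin(u)
The correct value should be: u*(-u/tan(u) + 2)/sin(u)

Explanation: The exponent -1 on tan(u) was incorrectly written as -2: the term u*(-u/tan(u) + 2)/sin(u) was incorrectly written as u*(-u/tan(u)**2 + 2)/sin(u)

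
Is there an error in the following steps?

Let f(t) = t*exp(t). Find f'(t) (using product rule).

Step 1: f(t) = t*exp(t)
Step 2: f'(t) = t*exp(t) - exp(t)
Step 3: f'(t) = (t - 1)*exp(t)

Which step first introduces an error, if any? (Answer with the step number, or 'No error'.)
Step 2

Step 2 is incorrect due to a sign flip.
The step shows: t*exp(t) - exp(t)
The correct value should be: t*exp(t) + exp(t)

Explanation: The sign of one term was flipped: the term exp(t) was incorrectly written as -exp(t)
The later steps are derived from this incorrect expression, so the error originates in Step 2.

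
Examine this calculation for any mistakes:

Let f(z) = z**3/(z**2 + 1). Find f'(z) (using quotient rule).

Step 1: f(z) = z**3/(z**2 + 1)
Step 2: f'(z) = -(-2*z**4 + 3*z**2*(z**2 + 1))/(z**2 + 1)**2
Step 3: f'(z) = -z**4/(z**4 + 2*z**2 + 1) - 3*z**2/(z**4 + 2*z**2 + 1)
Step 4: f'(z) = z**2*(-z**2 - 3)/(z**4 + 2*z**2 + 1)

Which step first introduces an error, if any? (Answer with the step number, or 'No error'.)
Step 2

Step 2 is incorrect due to a sign flip.
The step shows: -(-2*z**4 + 3*z**2*(z**2 + 1))/(z**2 + 1)**2
The correct value should be: (-2*z**4 + 3*z**2*(z**2 + 1))/(z**2 + 1)**2

Explanation: The sign of the whole expression was flipped: the term (-2*z**4 + 3*z**2*(z**2 + 1))/(z**2 + 1)**2 was incorrectly written as -(-2*z**4 + 3*z**2*(z**2 + 1))/(z**2 + 1)**2
The later steps are derived from this incorrect expression, so the error originates in Step 2.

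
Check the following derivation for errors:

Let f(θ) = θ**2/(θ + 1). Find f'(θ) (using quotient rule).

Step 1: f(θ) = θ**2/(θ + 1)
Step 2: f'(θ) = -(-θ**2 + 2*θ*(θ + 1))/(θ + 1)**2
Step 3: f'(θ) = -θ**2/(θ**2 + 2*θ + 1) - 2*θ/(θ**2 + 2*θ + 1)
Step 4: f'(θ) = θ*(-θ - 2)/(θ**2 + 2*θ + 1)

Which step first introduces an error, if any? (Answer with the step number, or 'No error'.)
Step 2

Step 2 is incorrect due to a sign flip.
The step shows: -(-θ**2 + 2*θ*(θ + 1))/(θ + 1)**2
The correct value should be: (-θ**2 + 2*θ*(θ + 1))/(θ + 1)**2

Explanation: The sign of the whole expression was flipped: the term (-θ**2 + 2*θ*(θ + 1))/(θ + 1)**2 was incorrectly written as -(-θ**2 + 2*θ*(θ + 1))/(θ + 1)**2
The later steps are derived from this incorrect expression, so the error originates in Step 2.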